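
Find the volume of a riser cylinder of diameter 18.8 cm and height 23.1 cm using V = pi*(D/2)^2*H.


Formula: V = pi * (D/2)^2 * H  (cylinder volume)
Radius = D/2 = 18.8/2 = 9.4 cm
V = pi * 9.4^2 * 23.1 = 6412.3550 cm^3

Answer: 6412.3550 cm^3


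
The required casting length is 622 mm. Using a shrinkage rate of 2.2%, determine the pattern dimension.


Formula: L_pattern = L_casting * (1 + shrinkage_rate/100)
Shrinkage factor = 1 + 2.2/100 = 1.022
L_pattern = 622 mm * 1.022 = 635.6840 mm

Final answer: 635.6840 mm


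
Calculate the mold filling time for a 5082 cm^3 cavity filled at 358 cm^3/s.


Formula: t_fill = V_mold / Q_flow
t = 5082 cm^3 / 358 cm^3/s = 14.1955 s

Final answer: 14.1955 s


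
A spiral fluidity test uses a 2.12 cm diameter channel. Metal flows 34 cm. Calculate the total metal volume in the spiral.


Formula: V = pi * (d/2)^2 * L  (cylinder volume)
Radius = 2.12/2 = 1.06 cm
V = pi * 1.06^2 * 34 = 120.0164 cm^3

Answer: 120.0164 cm^3


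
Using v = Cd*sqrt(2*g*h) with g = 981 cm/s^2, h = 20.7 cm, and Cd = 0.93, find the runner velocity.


Formula: v = Cd * sqrt(2 * g * h)  (Torricelli with discharge coefficient)
2*g*h = 2 * 981 * 20.7 = 40613.4 cm^2/s^2
sqrt(40613.4) = 201.52767 cm/s
v = 0.93 * 201.52767 = 187.4207 cm/s


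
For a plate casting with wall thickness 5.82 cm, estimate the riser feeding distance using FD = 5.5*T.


Formula: FD = 5.5 * T  (riser feeding-distance rule)
FD = 5.5 * 5.82 cm = 32.0100 cm


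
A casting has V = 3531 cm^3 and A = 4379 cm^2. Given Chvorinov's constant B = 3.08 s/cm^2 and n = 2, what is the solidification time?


Formula: t_s = B * (V/A)^n  (Chvorinov's rule, n=2)
Modulus M = V/A = 3531/4379 = 0.806348 cm
M^2 = 0.806348^2 = 0.650197 cm^2
t_s = 3.08 * 0.650197 = 2.0026 s


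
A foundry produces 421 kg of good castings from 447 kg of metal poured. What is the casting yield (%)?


Formula: Casting Yield = (W_good / W_total) * 100
Yield = (421 kg / 447 kg) * 100 = 94.1834%

Answer: 94.1834%


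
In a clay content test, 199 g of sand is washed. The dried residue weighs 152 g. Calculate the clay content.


Formula: Clay% = (W_total - W_washed) / W_total * 100
Clay mass = 199 - 152 = 47 g
Clay% = 47 / 199 * 100 = 23.6181%


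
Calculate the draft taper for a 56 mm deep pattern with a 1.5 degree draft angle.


Formula: taper = depth * tan(draft_angle)
tan(1.5 deg) = 0.0261859
taper = 56 mm * 0.0261859 = 1.4664 mm

Final answer: 1.4664 mm


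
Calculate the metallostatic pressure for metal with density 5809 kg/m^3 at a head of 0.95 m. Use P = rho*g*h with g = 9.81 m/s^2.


Formula: P = rho * g * h
rho * g = 5809 * 9.81 = 56986.29 N/m^3
P = 56986.29 * 0.95 = 54136.9755 Pa

Answer: 54136.9755 Pa


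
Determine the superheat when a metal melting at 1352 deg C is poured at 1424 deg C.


Formula: Superheat = T_pour - T_melt
Superheat = 1424 - 1352 = 72 deg C


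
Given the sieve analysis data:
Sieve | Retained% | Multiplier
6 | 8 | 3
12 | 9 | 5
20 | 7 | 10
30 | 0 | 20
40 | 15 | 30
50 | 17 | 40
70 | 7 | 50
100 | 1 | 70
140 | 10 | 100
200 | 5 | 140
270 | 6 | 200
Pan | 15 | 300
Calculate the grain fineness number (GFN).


Formula: GFN = sum(pct * multiplier) / sum(pct)
sum(pct * multiplier) = 9089
sum(pct) = 100
GFN = 9089 / 100 = 90.89

Final answer: 90.89


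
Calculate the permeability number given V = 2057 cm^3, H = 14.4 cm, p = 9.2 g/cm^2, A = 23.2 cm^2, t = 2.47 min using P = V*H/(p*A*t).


Formula: Permeability Number P = (V * H) / (p * A * t)
Numerator: V * H = 2057 * 14.4 = 29620.8
Denominator: p * A * t = 9.2 * 23.2 * 2.47 = 527.1968
P = 29620.8 / 527.1968 = 56.1855

56.1855


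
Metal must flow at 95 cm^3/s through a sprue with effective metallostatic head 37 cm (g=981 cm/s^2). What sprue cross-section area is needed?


Formula: v = sqrt(2*g*h), A = Q/v
Velocity: v = sqrt(2 * 981 * 37) = sqrt(72594) = 269.4327 cm/s
Sprue area: A = Q / v = 95 / 269.4327 = 0.3526 cm^2

Answer: 0.3526 cm^2


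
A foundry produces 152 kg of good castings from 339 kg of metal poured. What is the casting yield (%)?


Formula: Casting Yield = (W_good / W_total) * 100
Yield = (152 kg / 339 kg) * 100 = 44.8378%


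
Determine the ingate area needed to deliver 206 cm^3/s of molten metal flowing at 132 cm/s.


Formula: A_ingate = Q / v  (continuity equation)
A = 206 cm^3/s / 132 cm/s = 1.5606 cm^2

Final answer: 1.5606 cm^2


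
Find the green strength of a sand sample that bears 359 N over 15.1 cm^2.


Formula: Compressive Strength = Force / Area
Strength = 359 N / 15.1 cm^2 = 23.7748 N/cm^2

Answer: 23.7748 N/cm^2


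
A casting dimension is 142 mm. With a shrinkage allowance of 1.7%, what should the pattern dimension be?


Formula: L_pattern = L_casting * (1 + shrinkage_rate/100)
Shrinkage factor = 1 + 1.7/100 = 1.017
L_pattern = 142 mm * 1.017 = 144.4140 mm

144.4140 mm


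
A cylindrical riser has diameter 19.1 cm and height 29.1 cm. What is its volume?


Formula: V = pi * (D/2)^2 * H  (cylinder volume)
Radius = D/2 = 19.1/2 = 9.55 cm
V = pi * 9.55^2 * 29.1 = 8337.7641 cm^3

Final answer: 8337.7641 cm^3


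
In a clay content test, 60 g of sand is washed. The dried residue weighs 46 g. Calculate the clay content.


Formula: Clay% = (W_total - W_washed) / W_total * 100
Clay mass = 60 - 46 = 14 g
Clay% = 14 / 60 * 100 = 23.3333%

Final answer: 23.3333%


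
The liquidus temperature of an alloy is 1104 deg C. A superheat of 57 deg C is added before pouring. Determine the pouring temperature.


Formula: T_pour = T_melt + Superheat
T_pour = 1104 + 57 = 1161 deg C


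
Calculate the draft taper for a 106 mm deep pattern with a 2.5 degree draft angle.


Formula: taper = depth * tan(draft_angle)
tan(2.5 deg) = 0.0436609
taper = 106 mm * 0.0436609 = 4.6281 mm


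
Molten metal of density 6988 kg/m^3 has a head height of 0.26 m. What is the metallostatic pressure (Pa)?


Formula: P = rho * g * h
rho * g = 6988 * 9.81 = 68552.28 N/m^3
P = 68552.28 * 0.26 = 17823.5928 Pa

Answer: 17823.5928 Pa


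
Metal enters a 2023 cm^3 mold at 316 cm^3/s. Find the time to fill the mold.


Formula: t_fill = V_mold / Q_flow
t = 2023 cm^3 / 316 cm^3/s = 6.4019 s

Final answer: 6.4019 s


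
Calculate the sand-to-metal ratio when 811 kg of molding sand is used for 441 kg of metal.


Formula: Sand-to-Metal Ratio = W_sand / W_metal
Ratio = 811 kg / 441 kg = 1.8390


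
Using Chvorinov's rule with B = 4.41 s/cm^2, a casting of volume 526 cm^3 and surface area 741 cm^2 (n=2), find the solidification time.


Formula: t_s = B * (V/A)^n  (Chvorinov's rule, n=2)
Modulus M = V/A = 526/741 = 0.709852 cm
M^2 = 0.709852^2 = 0.503890 cm^2
t_s = 4.41 * 0.503890 = 2.2222 s

Answer: 2.2222 s


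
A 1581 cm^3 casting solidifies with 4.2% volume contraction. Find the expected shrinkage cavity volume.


Formula: V_shrink = V_casting * shrinkage_pct / 100
V_shrink = 1581 cm^3 * 4.2 / 100 = 66.4020 cm^3

Final answer: 66.4020 cm^3


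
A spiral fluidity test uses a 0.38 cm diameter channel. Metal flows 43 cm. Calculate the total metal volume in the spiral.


Formula: V = pi * (d/2)^2 * L  (cylinder volume)
Radius = 0.38/2 = 0.19 cm
V = pi * 0.19^2 * 43 = 4.8767 cm^3

Final answer: 4.8767 cm^3


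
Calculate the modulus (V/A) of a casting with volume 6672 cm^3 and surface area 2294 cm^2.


Formula: Casting Modulus M = V / A
M = 6672 cm^3 / 2294 cm^2 = 2.9085 cm


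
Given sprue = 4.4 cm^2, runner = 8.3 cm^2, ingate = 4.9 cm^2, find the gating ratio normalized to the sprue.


Sprue:Runner:Ingate = 1 : 8.3/4.4 : 4.9/4.4 = 1:1.89:1.11

Final answer: 1:1.89:1.11


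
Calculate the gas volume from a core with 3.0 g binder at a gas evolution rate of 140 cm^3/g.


Formula: V_gas = W_binder * gas_evolution_rate
V = 3.0 g * 140 cm^3/g = 420.0000 cm^3


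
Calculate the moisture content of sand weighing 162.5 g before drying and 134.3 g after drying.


Formula: MC = (W_wet - W_dry) / W_wet * 100
Water mass = 162.5 - 134.3 = 28.2 g
MC = 28.2 / 162.5 * 100 = 17.3538%


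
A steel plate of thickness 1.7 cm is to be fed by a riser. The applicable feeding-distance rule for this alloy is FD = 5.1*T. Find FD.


Formula: FD = 5.1 * T  (riser feeding-distance rule)
FD = 5.1 * 1.7 cm = 8.6700 cm

Answer: 8.6700 cm


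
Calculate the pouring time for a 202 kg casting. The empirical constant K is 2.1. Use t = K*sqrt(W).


Formula: t = K * sqrt(W)
sqrt(W) = sqrt(202) = 14.21267
t = 2.1 * 14.21267 = 29.8466 s

29.8466 s


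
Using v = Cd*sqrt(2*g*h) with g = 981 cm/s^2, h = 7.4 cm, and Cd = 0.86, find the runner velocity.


Formula: v = Cd * sqrt(2 * g * h)  (Torricelli with discharge coefficient)
2*g*h = 2 * 981 * 7.4 = 14518.8 cm^2/s^2
sqrt(14518.8) = 120.49398 cm/s
v = 0.86 * 120.49398 = 103.6248 cm/s

103.6248 cm/s


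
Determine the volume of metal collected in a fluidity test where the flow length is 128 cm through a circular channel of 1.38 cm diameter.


Formula: V = pi * (d/2)^2 * L  (cylinder volume)
Radius = 1.38/2 = 0.69 cm
V = pi * 0.69^2 * 128 = 191.4512 cm^3

Final answer: 191.4512 cm^3


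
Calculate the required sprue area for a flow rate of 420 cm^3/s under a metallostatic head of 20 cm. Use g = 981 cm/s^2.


Formula: v = sqrt(2*g*h), A = Q/v
Velocity: v = sqrt(2 * 981 * 20) = sqrt(39240) = 198.0909 cm/s
Sprue area: A = Q / v = 420 / 198.0909 = 2.1202 cm^2

Answer: 2.1202 cm^2


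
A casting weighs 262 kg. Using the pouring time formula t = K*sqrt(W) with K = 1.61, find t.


Formula: t = K * sqrt(W)
sqrt(W) = sqrt(262) = 16.18641
t = 1.61 * 16.18641 = 26.0601 s

Final answer: 26.0601 s


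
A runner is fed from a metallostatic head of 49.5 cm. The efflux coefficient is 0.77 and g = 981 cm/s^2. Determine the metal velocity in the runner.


Formula: v = Cd * sqrt(2 * g * h)  (Torricelli with discharge coefficient)
2*g*h = 2 * 981 * 49.5 = 97119.0 cm^2/s^2
sqrt(97119.0) = 311.63921 cm/s
v = 0.77 * 311.63921 = 239.9622 cm/s

239.9622 cm/s


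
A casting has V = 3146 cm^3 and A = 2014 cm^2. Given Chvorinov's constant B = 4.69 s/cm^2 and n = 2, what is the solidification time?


Formula: t_s = B * (V/A)^n  (Chvorinov's rule, n=2)
Modulus M = V/A = 3146/2014 = 1.562066 cm
M^2 = 1.562066^2 = 2.440050 cm^2
t_s = 4.69 * 2.440050 = 11.4438 s

Final answer: 11.4438 s


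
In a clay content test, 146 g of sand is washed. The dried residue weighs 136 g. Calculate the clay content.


Formula: Clay% = (W_total - W_washed) / W_total * 100
Clay mass = 146 - 136 = 10 g
Clay% = 10 / 146 * 100 = 6.8493%

Final answer: 6.8493%


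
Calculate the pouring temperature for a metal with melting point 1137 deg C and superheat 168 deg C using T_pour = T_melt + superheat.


Formula: T_pour = T_melt + Superheat
T_pour = 1137 + 168 = 1305 deg C

Answer: 1305 deg C


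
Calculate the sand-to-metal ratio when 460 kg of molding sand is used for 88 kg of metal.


Formula: Sand-to-Metal Ratio = W_sand / W_metal
Ratio = 460 kg / 88 kg = 5.2273

Answer: 5.2273


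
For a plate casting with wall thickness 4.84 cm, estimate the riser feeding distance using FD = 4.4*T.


Formula: FD = 4.4 * T  (riser feeding-distance rule)
FD = 4.4 * 4.84 cm = 21.2960 cm

21.2960 cm


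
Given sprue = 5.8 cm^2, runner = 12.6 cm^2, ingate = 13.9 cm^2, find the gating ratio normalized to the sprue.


Sprue:Runner:Ingate = 1 : 12.6/5.8 : 13.9/5.8 = 1:2.17:2.40

Final answer: 1:2.17:2.40


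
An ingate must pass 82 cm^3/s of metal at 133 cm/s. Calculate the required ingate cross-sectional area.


Formula: A_ingate = Q / v  (continuity equation)
A = 82 cm^3/s / 133 cm/s = 0.6165 cm^2


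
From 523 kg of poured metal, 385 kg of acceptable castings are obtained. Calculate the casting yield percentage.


Formula: Casting Yield = (W_good / W_total) * 100
Yield = (385 kg / 523 kg) * 100 = 73.6138%

Answer: 73.6138%


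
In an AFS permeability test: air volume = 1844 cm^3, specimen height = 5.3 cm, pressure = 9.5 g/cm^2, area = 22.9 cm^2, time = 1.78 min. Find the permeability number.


Formula: Permeability Number P = (V * H) / (p * A * t)
Numerator: V * H = 1844 * 5.3 = 9773.2
Denominator: p * A * t = 9.5 * 22.9 * 1.78 = 387.239
P = 9773.2 / 387.239 = 25.2382

Answer: 25.2382


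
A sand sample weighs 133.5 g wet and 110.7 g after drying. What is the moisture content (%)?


Formula: MC = (W_wet - W_dry) / W_wet * 100
Water mass = 133.5 - 110.7 = 22.8 g
MC = 22.8 / 133.5 * 100 = 17.0787%

Answer: 17.0787%


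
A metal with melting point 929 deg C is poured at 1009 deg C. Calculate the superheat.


Formula: Superheat = T_pour - T_melt
Superheat = 1009 - 929 = 80 deg C

Final answer: 80 deg C


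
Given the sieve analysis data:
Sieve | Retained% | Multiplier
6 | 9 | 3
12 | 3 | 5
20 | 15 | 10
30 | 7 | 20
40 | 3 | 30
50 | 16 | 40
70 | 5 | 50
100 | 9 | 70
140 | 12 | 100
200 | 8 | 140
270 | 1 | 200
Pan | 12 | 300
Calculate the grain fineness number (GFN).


Formula: GFN = sum(pct * multiplier) / sum(pct)
sum(pct * multiplier) = 8062
sum(pct) = 100
GFN = 8062 / 100 = 80.62


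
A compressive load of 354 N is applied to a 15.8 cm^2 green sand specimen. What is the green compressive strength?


Formula: Compressive Strength = Force / Area
Strength = 354 N / 15.8 cm^2 = 22.4051 N/cm^2


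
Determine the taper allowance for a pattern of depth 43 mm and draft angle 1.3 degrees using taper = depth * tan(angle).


Formula: taper = depth * tan(draft_angle)
tan(1.3 deg) = 0.0226932
taper = 43 mm * 0.0226932 = 0.9758 mm

Final answer: 0.9758 mm


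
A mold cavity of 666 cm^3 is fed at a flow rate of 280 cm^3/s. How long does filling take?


Formula: t_fill = V_mold / Q_flow
t = 666 cm^3 / 280 cm^3/s = 2.3786 s

2.3786 s


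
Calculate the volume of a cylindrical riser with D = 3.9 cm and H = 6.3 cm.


Formula: V = pi * (D/2)^2 * H  (cylinder volume)
Radius = D/2 = 3.9/2 = 1.95 cm
V = pi * 1.95^2 * 6.3 = 75.2592 cm^3


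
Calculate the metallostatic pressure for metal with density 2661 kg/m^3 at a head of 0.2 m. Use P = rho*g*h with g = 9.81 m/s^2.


Formula: P = rho * g * h
rho * g = 2661 * 9.81 = 26104.41 N/m^3
P = 26104.41 * 0.2 = 5220.8820 Pa

Final answer: 5220.8820 Pa


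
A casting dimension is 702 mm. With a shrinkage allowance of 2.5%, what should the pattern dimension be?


Formula: L_pattern = L_casting * (1 + shrinkage_rate/100)
Shrinkage factor = 1 + 2.5/100 = 1.025
L_pattern = 702 mm * 1.025 = 719.5500 mm

719.5500 mm


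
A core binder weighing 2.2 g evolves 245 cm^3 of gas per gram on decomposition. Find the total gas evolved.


Formula: V_gas = W_binder * gas_evolution_rate
V = 2.2 g * 245 cm^3/g = 539.0000 cm^3


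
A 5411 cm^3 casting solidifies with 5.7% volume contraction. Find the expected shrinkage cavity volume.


Formula: V_shrink = V_casting * shrinkage_pct / 100
V_shrink = 5411 cm^3 * 5.7 / 100 = 308.4270 cm^3

308.4270 cm^3


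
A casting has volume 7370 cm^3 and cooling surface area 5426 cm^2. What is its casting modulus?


Formula: Casting Modulus M = V / A
M = 7370 cm^3 / 5426 cm^2 = 1.3583 cm

1.3583 cm


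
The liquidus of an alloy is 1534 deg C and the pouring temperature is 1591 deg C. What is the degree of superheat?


Formula: Superheat = T_pour - T_melt
Superheat = 1591 - 1534 = 57 deg C

Answer: 57 deg C


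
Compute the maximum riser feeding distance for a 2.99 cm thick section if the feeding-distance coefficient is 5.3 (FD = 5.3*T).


Formula: FD = 5.3 * T  (riser feeding-distance rule)
FD = 5.3 * 2.99 cm = 15.8470 cm

Final answer: 15.8470 cm


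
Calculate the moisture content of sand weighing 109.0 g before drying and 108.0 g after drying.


Formula: MC = (W_wet - W_dry) / W_wet * 100
Water mass = 109.0 - 108.0 = 1.0 g
MC = 1.0 / 109.0 * 100 = 0.9174%

Answer: 0.9174%


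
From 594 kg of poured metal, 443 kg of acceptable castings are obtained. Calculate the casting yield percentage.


Formula: Casting Yield = (W_good / W_total) * 100
Yield = (443 kg / 594 kg) * 100 = 74.5791%

Final answer: 74.5791%


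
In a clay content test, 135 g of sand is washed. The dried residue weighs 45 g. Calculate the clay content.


Formula: Clay% = (W_total - W_washed) / W_total * 100
Clay mass = 135 - 45 = 90 g
Clay% = 90 / 135 * 100 = 66.6667%


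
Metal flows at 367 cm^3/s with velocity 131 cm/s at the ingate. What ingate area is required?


Formula: A_ingate = Q / v  (continuity equation)
A = 367 cm^3/s / 131 cm/s = 2.8015 cm^2


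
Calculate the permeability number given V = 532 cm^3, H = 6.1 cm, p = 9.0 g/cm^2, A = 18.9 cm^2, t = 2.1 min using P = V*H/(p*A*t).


Formula: Permeability Number P = (V * H) / (p * A * t)
Numerator: V * H = 532 * 6.1 = 3245.2
Denominator: p * A * t = 9.0 * 18.9 * 2.1 = 357.21
P = 3245.2 / 357.21 = 9.0849

Answer: 9.0849


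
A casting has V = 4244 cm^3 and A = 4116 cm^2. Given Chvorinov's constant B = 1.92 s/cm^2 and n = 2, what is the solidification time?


Formula: t_s = B * (V/A)^n  (Chvorinov's rule, n=2)
Modulus M = V/A = 4244/4116 = 1.031098 cm
M^2 = 1.031098^2 = 1.063163 cm^2
t_s = 1.92 * 1.063163 = 2.0413 s

2.0413 s


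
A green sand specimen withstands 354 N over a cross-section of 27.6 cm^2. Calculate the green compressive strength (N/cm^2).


Formula: Compressive Strength = Force / Area
Strength = 354 N / 27.6 cm^2 = 12.8261 N/cm^2

Answer: 12.8261 N/cm^2


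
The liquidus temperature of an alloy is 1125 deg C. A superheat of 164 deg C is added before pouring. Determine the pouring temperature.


Formula: T_pour = T_melt + Superheat
T_pour = 1125 + 164 = 1289 deg C

Answer: 1289 deg C


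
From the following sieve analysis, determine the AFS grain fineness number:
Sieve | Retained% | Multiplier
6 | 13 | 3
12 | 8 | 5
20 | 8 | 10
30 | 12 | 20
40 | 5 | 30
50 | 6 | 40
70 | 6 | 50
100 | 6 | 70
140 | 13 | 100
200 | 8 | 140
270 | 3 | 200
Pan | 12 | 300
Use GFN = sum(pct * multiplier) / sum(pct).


Formula: GFN = sum(pct * multiplier) / sum(pct)
sum(pct * multiplier) = 8129
sum(pct) = 100
GFN = 8129 / 100 = 81.29

81.29


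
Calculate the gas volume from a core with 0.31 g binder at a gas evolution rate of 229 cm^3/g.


Formula: V_gas = W_binder * gas_evolution_rate
V = 0.31 g * 229 cm^3/g = 70.9900 cm^3

Final answer: 70.9900 cm^3


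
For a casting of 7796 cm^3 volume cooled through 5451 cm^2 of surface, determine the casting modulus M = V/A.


Formula: Casting Modulus M = V / A
M = 7796 cm^3 / 5451 cm^2 = 1.4302 cm

1.4302 cm


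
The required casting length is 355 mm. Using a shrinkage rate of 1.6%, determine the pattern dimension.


Formula: L_pattern = L_casting * (1 + shrinkage_rate/100)
Shrinkage factor = 1 + 1.6/100 = 1.016
L_pattern = 355 mm * 1.016 = 360.6800 mm

Final answer: 360.6800 mm


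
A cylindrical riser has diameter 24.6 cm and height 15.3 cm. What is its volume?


Formula: V = pi * (D/2)^2 * H  (cylinder volume)
Radius = D/2 = 24.6/2 = 12.3 cm
V = pi * 12.3^2 * 15.3 = 7271.9608 cm^3


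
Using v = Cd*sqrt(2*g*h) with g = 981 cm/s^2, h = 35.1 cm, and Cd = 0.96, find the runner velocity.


Formula: v = Cd * sqrt(2 * g * h)  (Torricelli with discharge coefficient)
2*g*h = 2 * 981 * 35.1 = 68866.2 cm^2/s^2
sqrt(68866.2) = 262.42370 cm/s
v = 0.96 * 262.42370 = 251.9268 cm/s

251.9268 cm/s


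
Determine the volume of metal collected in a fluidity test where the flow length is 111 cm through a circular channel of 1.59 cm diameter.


Formula: V = pi * (d/2)^2 * L  (cylinder volume)
Radius = 1.59/2 = 0.795 cm
V = pi * 0.795^2 * 111 = 220.3977 cm^3


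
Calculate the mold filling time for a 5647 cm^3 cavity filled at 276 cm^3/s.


Formula: t_fill = V_mold / Q_flow
t = 5647 cm^3 / 276 cm^3/s = 20.4601 s

Final answer: 20.4601 s


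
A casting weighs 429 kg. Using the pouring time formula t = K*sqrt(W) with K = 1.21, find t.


Formula: t = K * sqrt(W)
sqrt(W) = sqrt(429) = 20.71232
t = 1.21 * 20.71232 = 25.0619 s

Final answer: 25.0619 s


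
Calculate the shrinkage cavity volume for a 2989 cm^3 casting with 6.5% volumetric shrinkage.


Formula: V_shrink = V_casting * shrinkage_pct / 100
V_shrink = 2989 cm^3 * 6.5 / 100 = 194.2850 cm^3

Final answer: 194.2850 cm^3


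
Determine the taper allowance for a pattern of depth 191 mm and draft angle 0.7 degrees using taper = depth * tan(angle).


Formula: taper = depth * tan(draft_angle)
tan(0.7 deg) = 0.0122179
taper = 191 mm * 0.0122179 = 2.3336 mm

Answer: 2.3336 mm


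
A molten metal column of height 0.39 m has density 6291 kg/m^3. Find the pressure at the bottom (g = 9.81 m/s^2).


Formula: P = rho * g * h
rho * g = 6291 * 9.81 = 61714.71 N/m^3
P = 61714.71 * 0.39 = 24068.7369 Pa


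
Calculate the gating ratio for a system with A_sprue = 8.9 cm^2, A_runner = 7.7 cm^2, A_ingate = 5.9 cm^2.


Sprue:Runner:Ingate = 1 : 7.7/8.9 : 5.9/8.9 = 1:0.87:0.66

Answer: 1:0.87:0.66


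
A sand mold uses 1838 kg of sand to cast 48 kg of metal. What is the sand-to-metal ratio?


Formula: Sand-to-Metal Ratio = W_sand / W_metal
Ratio = 1838 kg / 48 kg = 38.2917

Final answer: 38.2917


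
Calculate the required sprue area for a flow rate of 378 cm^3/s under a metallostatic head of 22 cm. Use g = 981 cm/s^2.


Formula: v = sqrt(2*g*h), A = Q/v
Velocity: v = sqrt(2 * 981 * 22) = sqrt(43164) = 207.7595 cm/s
Sprue area: A = Q / v = 378 / 207.7595 = 1.8194 cm^2

1.8194 cm^2


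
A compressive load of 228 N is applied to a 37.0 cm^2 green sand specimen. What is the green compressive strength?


Formula: Compressive Strength = Force / Area
Strength = 228 N / 37.0 cm^2 = 6.1622 N/cm^2

6.1622 N/cm^2


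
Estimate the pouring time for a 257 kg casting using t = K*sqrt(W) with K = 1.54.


Formula: t = K * sqrt(W)
sqrt(W) = sqrt(257) = 16.03122
t = 1.54 * 16.03122 = 24.6881 s

Final answer: 24.6881 s


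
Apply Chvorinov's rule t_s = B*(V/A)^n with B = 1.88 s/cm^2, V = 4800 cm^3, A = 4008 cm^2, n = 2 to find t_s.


Formula: t_s = B * (V/A)^n  (Chvorinov's rule, n=2)
Modulus M = V/A = 4800/4008 = 1.197605 cm
M^2 = 1.197605^2 = 1.434258 cm^2
t_s = 1.88 * 1.434258 = 2.6964 s


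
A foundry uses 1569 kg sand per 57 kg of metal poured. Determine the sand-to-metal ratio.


Formula: Sand-to-Metal Ratio = W_sand / W_metal
Ratio = 1569 kg / 57 kg = 27.5263


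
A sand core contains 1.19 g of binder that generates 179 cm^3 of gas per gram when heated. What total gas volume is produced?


Formula: V_gas = W_binder * gas_evolution_rate
V = 1.19 g * 179 cm^3/g = 213.0100 cm^3

Final answer: 213.0100 cm^3


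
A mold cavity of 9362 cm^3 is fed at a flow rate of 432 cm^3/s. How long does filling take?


Formula: t_fill = V_mold / Q_flow
t = 9362 cm^3 / 432 cm^3/s = 21.6713 s

21.6713 s


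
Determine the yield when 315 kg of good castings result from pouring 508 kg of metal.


Formula: Casting Yield = (W_good / W_total) * 100
Yield = (315 kg / 508 kg) * 100 = 62.0079%


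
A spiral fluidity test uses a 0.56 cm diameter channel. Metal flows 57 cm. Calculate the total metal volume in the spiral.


Formula: V = pi * (d/2)^2 * L  (cylinder volume)
Radius = 0.56/2 = 0.28 cm
V = pi * 0.28^2 * 57 = 14.0391 cm^3

14.0391 cm^3


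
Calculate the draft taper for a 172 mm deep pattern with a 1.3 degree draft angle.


Formula: taper = depth * tan(draft_angle)
tan(1.3 deg) = 0.0226932
taper = 172 mm * 0.0226932 = 3.9032 mm

3.9032 mm


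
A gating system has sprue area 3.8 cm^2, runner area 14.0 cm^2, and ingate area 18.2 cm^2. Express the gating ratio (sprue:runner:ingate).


Sprue:Runner:Ingate = 1 : 14.0/3.8 : 18.2/3.8 = 1:3.68:4.79


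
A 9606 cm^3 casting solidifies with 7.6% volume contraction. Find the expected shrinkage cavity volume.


Formula: V_shrink = V_casting * shrinkage_pct / 100
V_shrink = 9606 cm^3 * 7.6 / 100 = 730.0560 cm^3

730.0560 cm^3


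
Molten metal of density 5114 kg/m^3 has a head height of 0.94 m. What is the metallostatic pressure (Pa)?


Formula: P = rho * g * h
rho * g = 5114 * 9.81 = 50168.34 N/m^3
P = 50168.34 * 0.94 = 47158.2396 Pa

Answer: 47158.2396 Pa


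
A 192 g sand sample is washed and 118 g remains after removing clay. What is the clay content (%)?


Formula: Clay% = (W_total - W_washed) / W_total * 100
Clay mass = 192 - 118 = 74 g
Clay% = 74 / 192 * 100 = 38.5417%

Final answer: 38.5417%


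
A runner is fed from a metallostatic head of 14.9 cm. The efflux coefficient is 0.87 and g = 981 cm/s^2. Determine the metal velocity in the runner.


Formula: v = Cd * sqrt(2 * g * h)  (Torricelli with discharge coefficient)
2*g*h = 2 * 981 * 14.9 = 29233.8 cm^2/s^2
sqrt(29233.8) = 170.97895 cm/s
v = 0.87 * 170.97895 = 148.7517 cm/s

Answer: 148.7517 cm/s


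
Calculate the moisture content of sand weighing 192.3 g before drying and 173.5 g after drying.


Formula: MC = (W_wet - W_dry) / W_wet * 100
Water mass = 192.3 - 173.5 = 18.8 g
MC = 18.8 / 192.3 * 100 = 9.7764%


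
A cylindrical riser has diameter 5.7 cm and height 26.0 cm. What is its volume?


Formula: V = pi * (D/2)^2 * H  (cylinder volume)
Radius = D/2 = 5.7/2 = 2.85 cm
V = pi * 2.85^2 * 26.0 = 663.4572 cm^3

663.4572 cm^3


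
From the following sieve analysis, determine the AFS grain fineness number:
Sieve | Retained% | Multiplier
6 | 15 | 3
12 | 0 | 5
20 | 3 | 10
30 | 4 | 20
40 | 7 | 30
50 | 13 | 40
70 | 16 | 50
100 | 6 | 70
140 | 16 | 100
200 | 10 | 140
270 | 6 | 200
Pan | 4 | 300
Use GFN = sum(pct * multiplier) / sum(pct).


Formula: GFN = sum(pct * multiplier) / sum(pct)
sum(pct * multiplier) = 7505
sum(pct) = 100
GFN = 7505 / 100 = 75.05


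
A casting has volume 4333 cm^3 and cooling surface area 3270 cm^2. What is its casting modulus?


Formula: Casting Modulus M = V / A
M = 4333 cm^3 / 3270 cm^2 = 1.3251 cm

Answer: 1.3251 cm


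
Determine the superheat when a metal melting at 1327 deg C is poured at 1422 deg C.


Formula: Superheat = T_pour - T_melt
Superheat = 1422 - 1327 = 95 deg C

Final answer: 95 deg C


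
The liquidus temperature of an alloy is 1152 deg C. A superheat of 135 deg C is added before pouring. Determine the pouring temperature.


Formula: T_pour = T_melt + Superheat
T_pour = 1152 + 135 = 1287 deg C

1287 deg C


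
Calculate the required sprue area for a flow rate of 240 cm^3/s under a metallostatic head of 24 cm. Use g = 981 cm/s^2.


Formula: v = sqrt(2*g*h), A = Q/v
Velocity: v = sqrt(2 * 981 * 24) = sqrt(47088) = 216.9977 cm/s
Sprue area: A = Q / v = 240 / 216.9977 = 1.1060 cm^2

Final answer: 1.1060 cm^2


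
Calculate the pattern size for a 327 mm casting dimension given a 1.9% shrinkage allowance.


Formula: L_pattern = L_casting * (1 + shrinkage_rate/100)
Shrinkage factor = 1 + 1.9/100 = 1.019
L_pattern = 327 mm * 1.019 = 333.2130 mm


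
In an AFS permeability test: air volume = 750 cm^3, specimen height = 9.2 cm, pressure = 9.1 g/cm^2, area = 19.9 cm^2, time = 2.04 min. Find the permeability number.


Formula: Permeability Number P = (V * H) / (p * A * t)
Numerator: V * H = 750 * 9.2 = 6900.0
Denominator: p * A * t = 9.1 * 19.9 * 2.04 = 369.4236
P = 6900.0 / 369.4236 = 18.6777

18.6777


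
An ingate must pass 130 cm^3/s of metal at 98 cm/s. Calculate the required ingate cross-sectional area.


Formula: A_ingate = Q / v  (continuity equation)
A = 130 cm^3/s / 98 cm/s = 1.3265 cm^2

Answer: 1.3265 cm^2


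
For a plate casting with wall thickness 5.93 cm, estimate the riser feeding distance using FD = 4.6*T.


Formula: FD = 4.6 * T  (riser feeding-distance rule)
FD = 4.6 * 5.93 cm = 27.2780 cm

27.2780 cm


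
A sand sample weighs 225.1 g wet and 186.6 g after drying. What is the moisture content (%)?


Formula: MC = (W_wet - W_dry) / W_wet * 100
Water mass = 225.1 - 186.6 = 38.5 g
MC = 38.5 / 225.1 * 100 = 17.1035%

Final answer: 17.1035%


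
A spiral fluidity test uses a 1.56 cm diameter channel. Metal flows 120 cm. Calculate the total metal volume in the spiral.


Formula: V = pi * (d/2)^2 * L  (cylinder volume)
Radius = 1.56/2 = 0.78 cm
V = pi * 0.78^2 * 120 = 229.3614 cm^3


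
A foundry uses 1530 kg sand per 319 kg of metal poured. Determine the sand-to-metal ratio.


Formula: Sand-to-Metal Ratio = W_sand / W_metal
Ratio = 1530 kg / 319 kg = 4.7962

4.7962


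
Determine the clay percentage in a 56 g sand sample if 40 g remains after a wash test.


Formula: Clay% = (W_total - W_washed) / W_total * 100
Clay mass = 56 - 40 = 16 g
Clay% = 16 / 56 * 100 = 28.5714%


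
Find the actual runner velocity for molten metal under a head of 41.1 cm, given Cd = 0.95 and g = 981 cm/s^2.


Formula: v = Cd * sqrt(2 * g * h)  (Torricelli with discharge coefficient)
2*g*h = 2 * 981 * 41.1 = 80638.2 cm^2/s^2
sqrt(80638.2) = 283.96866 cm/s
v = 0.95 * 283.96866 = 269.7702 cm/s


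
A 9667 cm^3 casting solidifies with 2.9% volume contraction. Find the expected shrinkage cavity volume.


Formula: V_shrink = V_casting * shrinkage_pct / 100
V_shrink = 9667 cm^3 * 2.9 / 100 = 280.3430 cm^3

Final answer: 280.3430 cm^3


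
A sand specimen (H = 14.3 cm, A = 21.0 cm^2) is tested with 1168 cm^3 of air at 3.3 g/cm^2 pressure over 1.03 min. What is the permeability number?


Formula: Permeability Number P = (V * H) / (p * A * t)
Numerator: V * H = 1168 * 14.3 = 16702.4
Denominator: p * A * t = 3.3 * 21.0 * 1.03 = 71.379
P = 16702.4 / 71.379 = 233.9960


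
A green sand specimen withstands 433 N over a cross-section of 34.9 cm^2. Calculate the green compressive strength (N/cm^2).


Formula: Compressive Strength = Force / Area
Strength = 433 N / 34.9 cm^2 = 12.4069 N/cm^2

Answer: 12.4069 N/cm^2


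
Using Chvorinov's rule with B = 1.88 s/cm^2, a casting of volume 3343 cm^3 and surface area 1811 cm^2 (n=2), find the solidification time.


Formula: t_s = B * (V/A)^n  (Chvorinov's rule, n=2)
Modulus M = V/A = 3343/1811 = 1.845941 cm
M^2 = 1.845941^2 = 3.407498 cm^2
t_s = 1.88 * 3.407498 = 6.4061 s

Final answer: 6.4061 s


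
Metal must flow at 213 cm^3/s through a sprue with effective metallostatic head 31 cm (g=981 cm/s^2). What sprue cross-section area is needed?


Formula: v = sqrt(2*g*h), A = Q/v
Velocity: v = sqrt(2 * 981 * 31) = sqrt(60822) = 246.6212 cm/s
Sprue area: A = Q / v = 213 / 246.6212 = 0.8637 cm^2

Final answer: 0.8637 cm^2


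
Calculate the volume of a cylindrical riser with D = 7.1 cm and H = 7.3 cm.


Formula: V = pi * (D/2)^2 * H  (cylinder volume)
Radius = D/2 = 7.1/2 = 3.55 cm
V = pi * 3.55^2 * 7.3 = 289.0210 cm^3

289.0210 cm^3


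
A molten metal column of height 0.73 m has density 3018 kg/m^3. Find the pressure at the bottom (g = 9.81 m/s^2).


Formula: P = rho * g * h
rho * g = 3018 * 9.81 = 29606.58 N/m^3
P = 29606.58 * 0.73 = 21612.8034 Pa

Answer: 21612.8034 Pa


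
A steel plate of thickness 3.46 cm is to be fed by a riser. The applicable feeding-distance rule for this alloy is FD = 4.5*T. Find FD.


Formula: FD = 4.5 * T  (riser feeding-distance rule)
FD = 4.5 * 3.46 cm = 15.5700 cm

Answer: 15.5700 cm


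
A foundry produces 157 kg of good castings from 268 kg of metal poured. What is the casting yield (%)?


Formula: Casting Yield = (W_good / W_total) * 100
Yield = (157 kg / 268 kg) * 100 = 58.5821%

Final answer: 58.5821%


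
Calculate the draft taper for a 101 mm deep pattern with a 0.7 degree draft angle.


Formula: taper = depth * tan(draft_angle)
tan(0.7 deg) = 0.0122179
taper = 101 mm * 0.0122179 = 1.2340 mm

Answer: 1.2340 mm


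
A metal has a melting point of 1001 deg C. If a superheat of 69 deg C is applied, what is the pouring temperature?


Formula: T_pour = T_melt + Superheat
T_pour = 1001 + 69 = 1070 deg C

Final answer: 1070 deg C


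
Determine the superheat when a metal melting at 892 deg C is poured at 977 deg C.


Formula: Superheat = T_pour - T_melt
Superheat = 977 - 892 = 85 deg C

85 deg C


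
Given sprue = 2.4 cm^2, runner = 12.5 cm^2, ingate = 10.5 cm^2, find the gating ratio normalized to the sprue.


Sprue:Runner:Ingate = 1 : 12.5/2.4 : 10.5/2.4 = 1:5.21:4.38

Answer: 1:5.21:4.38


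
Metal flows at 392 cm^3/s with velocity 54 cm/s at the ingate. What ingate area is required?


Formula: A_ingate = Q / v  (continuity equation)
A = 392 cm^3/s / 54 cm/s = 7.2593 cm^2

7.2593 cm^2


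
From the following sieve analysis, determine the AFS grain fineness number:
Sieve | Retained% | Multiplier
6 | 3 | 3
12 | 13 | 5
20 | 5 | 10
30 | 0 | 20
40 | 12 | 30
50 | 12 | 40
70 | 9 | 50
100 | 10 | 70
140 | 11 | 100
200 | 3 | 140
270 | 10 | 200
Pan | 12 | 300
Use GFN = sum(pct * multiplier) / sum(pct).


Formula: GFN = sum(pct * multiplier) / sum(pct)
sum(pct * multiplier) = 9234
sum(pct) = 100
GFN = 9234 / 100 = 92.34

Final answer: 92.34


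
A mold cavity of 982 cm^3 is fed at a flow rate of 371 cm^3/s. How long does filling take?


Formula: t_fill = V_mold / Q_flow
t = 982 cm^3 / 371 cm^3/s = 2.6469 s


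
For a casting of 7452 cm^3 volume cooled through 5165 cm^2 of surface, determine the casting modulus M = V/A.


Formula: Casting Modulus M = V / A
M = 7452 cm^3 / 5165 cm^2 = 1.4428 cm

1.4428 cm


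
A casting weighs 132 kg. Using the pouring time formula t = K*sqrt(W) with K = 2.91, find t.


Formula: t = K * sqrt(W)
sqrt(W) = sqrt(132) = 11.48913
t = 2.91 * 11.48913 = 33.4334 s

Final answer: 33.4334 s


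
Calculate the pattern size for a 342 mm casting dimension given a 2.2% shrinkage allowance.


Formula: L_pattern = L_casting * (1 + shrinkage_rate/100)
Shrinkage factor = 1 + 2.2/100 = 1.022
L_pattern = 342 mm * 1.022 = 349.5240 mm


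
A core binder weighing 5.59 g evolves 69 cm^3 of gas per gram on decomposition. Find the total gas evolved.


Formula: V_gas = W_binder * gas_evolution_rate
V = 5.59 g * 69 cm^3/g = 385.7100 cm^3

Answer: 385.7100 cm^3


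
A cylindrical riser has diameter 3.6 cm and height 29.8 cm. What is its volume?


Formula: V = pi * (D/2)^2 * H  (cylinder volume)
Radius = D/2 = 3.6/2 = 1.8 cm
V = pi * 1.8^2 * 29.8 = 303.3271 cm^3


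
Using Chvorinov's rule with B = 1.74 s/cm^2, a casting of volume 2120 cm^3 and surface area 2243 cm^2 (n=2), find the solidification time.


Formula: t_s = B * (V/A)^n  (Chvorinov's rule, n=2)
Modulus M = V/A = 2120/2243 = 0.945163 cm
M^2 = 0.945163^2 = 0.893333 cm^2
t_s = 1.74 * 0.893333 = 1.5544 s


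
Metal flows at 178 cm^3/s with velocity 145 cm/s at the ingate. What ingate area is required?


Formula: A_ingate = Q / v  (continuity equation)
A = 178 cm^3/s / 145 cm/s = 1.2276 cm^2

Final answer: 1.2276 cm^2


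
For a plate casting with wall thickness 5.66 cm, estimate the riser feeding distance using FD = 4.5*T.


Formula: FD = 4.5 * T  (riser feeding-distance rule)
FD = 4.5 * 5.66 cm = 25.4700 cm

25.4700 cm


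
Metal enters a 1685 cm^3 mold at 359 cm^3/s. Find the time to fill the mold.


Formula: t_fill = V_mold / Q_flow
t = 1685 cm^3 / 359 cm^3/s = 4.6936 s

Final answer: 4.6936 s


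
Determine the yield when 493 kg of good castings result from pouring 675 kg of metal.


Formula: Casting Yield = (W_good / W_total) * 100
Yield = (493 kg / 675 kg) * 100 = 73.0370%

Answer: 73.0370%


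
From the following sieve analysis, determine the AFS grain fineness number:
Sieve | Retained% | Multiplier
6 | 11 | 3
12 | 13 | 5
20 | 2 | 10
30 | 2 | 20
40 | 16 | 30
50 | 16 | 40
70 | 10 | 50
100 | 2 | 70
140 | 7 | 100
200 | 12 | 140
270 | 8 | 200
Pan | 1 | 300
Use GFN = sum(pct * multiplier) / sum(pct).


Formula: GFN = sum(pct * multiplier) / sum(pct)
sum(pct * multiplier) = 6198
sum(pct) = 100
GFN = 6198 / 100 = 61.98


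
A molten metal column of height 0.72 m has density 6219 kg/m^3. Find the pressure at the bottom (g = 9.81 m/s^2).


Formula: P = rho * g * h
rho * g = 6219 * 9.81 = 61008.39 N/m^3
P = 61008.39 * 0.72 = 43926.0408 Pa

Answer: 43926.0408 Pa


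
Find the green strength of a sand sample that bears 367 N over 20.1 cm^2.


Formula: Compressive Strength = Force / Area
Strength = 367 N / 20.1 cm^2 = 18.2587 N/cm^2

18.2587 N/cm^2


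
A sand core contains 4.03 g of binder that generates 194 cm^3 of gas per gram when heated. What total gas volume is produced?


Formula: V_gas = W_binder * gas_evolution_rate
V = 4.03 g * 194 cm^3/g = 781.8200 cm^3

Answer: 781.8200 cm^3


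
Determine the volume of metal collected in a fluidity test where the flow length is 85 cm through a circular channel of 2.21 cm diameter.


Formula: V = pi * (d/2)^2 * L  (cylinder volume)
Radius = 2.21/2 = 1.105 cm
V = pi * 1.105^2 * 85 = 326.0569 cm^3

Final answer: 326.0569 cm^3


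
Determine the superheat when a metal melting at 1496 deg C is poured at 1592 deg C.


Formula: Superheat = T_pour - T_melt
Superheat = 1592 - 1496 = 96 deg C

Final answer: 96 deg C


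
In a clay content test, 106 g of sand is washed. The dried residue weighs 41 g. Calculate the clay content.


Formula: Clay% = (W_total - W_washed) / W_total * 100
Clay mass = 106 - 41 = 65 g
Clay% = 65 / 106 * 100 = 61.3208%

61.3208%


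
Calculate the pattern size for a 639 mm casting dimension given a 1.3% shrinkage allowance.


Formula: L_pattern = L_casting * (1 + shrinkage_rate/100)
Shrinkage factor = 1 + 1.3/100 = 1.013
L_pattern = 639 mm * 1.013 = 647.3070 mm

Answer: 647.3070 mm


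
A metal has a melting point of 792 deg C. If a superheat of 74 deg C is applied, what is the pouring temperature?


Formula: T_pour = T_melt + Superheat
T_pour = 792 + 74 = 866 deg C

Answer: 866 deg C


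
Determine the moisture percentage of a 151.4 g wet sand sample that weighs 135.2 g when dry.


Formula: MC = (W_wet - W_dry) / W_wet * 100
Water mass = 151.4 - 135.2 = 16.2 g
MC = 16.2 / 151.4 * 100 = 10.7001%

Answer: 10.7001%


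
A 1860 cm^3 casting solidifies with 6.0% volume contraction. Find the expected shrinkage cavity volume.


Formula: V_shrink = V_casting * shrinkage_pct / 100
V_shrink = 1860 cm^3 * 6.0 / 100 = 111.6000 cm^3

111.6000 cm^3


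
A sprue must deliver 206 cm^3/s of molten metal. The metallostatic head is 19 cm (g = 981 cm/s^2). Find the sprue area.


Formula: v = sqrt(2*g*h), A = Q/v
Velocity: v = sqrt(2 * 981 * 19) = sqrt(37278) = 193.0751 cm/s
Sprue area: A = Q / v = 206 / 193.0751 = 1.0669 cm^2

Final answer: 1.0669 cm^2


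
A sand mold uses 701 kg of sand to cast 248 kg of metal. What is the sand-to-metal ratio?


Formula: Sand-to-Metal Ratio = W_sand / W_metal
Ratio = 701 kg / 248 kg = 2.8266

Final answer: 2.8266


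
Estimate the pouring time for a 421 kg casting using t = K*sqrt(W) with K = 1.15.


Formula: t = K * sqrt(W)
sqrt(W) = sqrt(421) = 20.51828
t = 1.15 * 20.51828 = 23.5960 s

Final answer: 23.5960 s


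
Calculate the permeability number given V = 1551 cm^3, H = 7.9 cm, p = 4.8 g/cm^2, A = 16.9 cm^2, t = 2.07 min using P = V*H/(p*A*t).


Formula: Permeability Number P = (V * H) / (p * A * t)
Numerator: V * H = 1551 * 7.9 = 12252.9
Denominator: p * A * t = 4.8 * 16.9 * 2.07 = 167.9184
P = 12252.9 / 167.9184 = 72.9694

72.9694


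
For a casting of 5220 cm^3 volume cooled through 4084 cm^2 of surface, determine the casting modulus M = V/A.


Formula: Casting Modulus M = V / A
M = 5220 cm^3 / 4084 cm^2 = 1.2782 cm


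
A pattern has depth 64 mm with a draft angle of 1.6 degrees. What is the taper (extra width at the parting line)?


Formula: taper = depth * tan(draft_angle)
tan(1.6 deg) = 0.0279325
taper = 64 mm * 0.0279325 = 1.7877 mm

1.7877 mm


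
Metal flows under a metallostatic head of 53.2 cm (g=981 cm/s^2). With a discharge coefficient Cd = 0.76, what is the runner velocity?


Formula: v = Cd * sqrt(2 * g * h)  (Torricelli with discharge coefficient)
2*g*h = 2 * 981 * 53.2 = 104378.4 cm^2/s^2
sqrt(104378.4) = 323.07646 cm/s
v = 0.76 * 323.07646 = 245.5381 cm/s

245.5381 cm/s
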